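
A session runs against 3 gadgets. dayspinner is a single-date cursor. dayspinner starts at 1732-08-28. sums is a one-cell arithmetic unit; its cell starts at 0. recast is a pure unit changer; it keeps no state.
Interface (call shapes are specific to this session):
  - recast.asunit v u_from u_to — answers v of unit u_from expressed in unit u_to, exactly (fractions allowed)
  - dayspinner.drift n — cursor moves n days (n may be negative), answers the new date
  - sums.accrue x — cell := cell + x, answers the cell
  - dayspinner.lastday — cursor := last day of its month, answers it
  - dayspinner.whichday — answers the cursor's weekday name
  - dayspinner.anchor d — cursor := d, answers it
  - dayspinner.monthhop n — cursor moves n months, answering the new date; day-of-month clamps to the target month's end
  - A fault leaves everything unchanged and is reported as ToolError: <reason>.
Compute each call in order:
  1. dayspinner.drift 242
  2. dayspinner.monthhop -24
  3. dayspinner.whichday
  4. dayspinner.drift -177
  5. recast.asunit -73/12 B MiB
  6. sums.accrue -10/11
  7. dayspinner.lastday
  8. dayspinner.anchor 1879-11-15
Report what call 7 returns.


# dayspinner.drift(n→242) => 1733-04-27
# dayspinner.monthhop(n→-24) => 1731-04-27
# dayspinner.whichday() => Friday
# dayspinner.drift(n→-177) => 1730-11-01
# recast.asunit(v→-73/12, u_from→B, u_to→MiB) => -73/12582912
# sums.accrue(x→-10/11) => -10/11
# dayspinner.lastday() => 1730-11-30
# dayspinner.anchor(d→1879-11-15) => 1879-11-15

Answer: 1730-11-30


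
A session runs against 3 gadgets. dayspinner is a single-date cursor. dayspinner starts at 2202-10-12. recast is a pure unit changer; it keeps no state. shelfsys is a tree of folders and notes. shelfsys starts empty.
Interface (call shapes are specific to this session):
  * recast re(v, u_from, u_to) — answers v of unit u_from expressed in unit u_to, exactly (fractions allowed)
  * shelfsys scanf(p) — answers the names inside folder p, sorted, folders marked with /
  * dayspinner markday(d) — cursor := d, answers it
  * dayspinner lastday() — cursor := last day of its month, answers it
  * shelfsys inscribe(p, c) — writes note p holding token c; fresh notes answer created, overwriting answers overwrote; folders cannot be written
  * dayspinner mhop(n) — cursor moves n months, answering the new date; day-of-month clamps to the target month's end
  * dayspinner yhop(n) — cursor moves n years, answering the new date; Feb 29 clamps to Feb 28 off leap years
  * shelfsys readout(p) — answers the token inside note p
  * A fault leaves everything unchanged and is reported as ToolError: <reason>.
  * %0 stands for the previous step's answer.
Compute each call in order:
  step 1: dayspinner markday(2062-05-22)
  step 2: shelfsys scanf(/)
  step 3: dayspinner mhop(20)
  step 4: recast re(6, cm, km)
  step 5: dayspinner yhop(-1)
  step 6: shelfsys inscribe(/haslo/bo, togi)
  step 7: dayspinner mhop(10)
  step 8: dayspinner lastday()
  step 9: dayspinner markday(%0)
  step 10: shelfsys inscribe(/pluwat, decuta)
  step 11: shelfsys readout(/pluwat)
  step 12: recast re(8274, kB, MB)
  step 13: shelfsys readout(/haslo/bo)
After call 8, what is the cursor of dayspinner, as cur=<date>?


>>> dayspinner markday d: 2062-05-22
= 2062-05-22
>>> shelfsys scanf p: /
= []
>>> dayspinner mhop n: 20
= 2064-01-22
>>> recast re v: 6 u_from: cm u_to: km
= 3/50000
>>> dayspinner yhop n: -1
= 2063-01-22
>>> shelfsys inscribe p: /haslo/bo c: togi
= ToolError: no parent
>>> dayspinner mhop n: 10
= 2063-11-22
>>> dayspinner lastday
= 2063-11-30
>>> dayspinner markday d: %0
= 2063-11-30
>>> shelfsys inscribe p: /pluwat c: decuta
= created
>>> shelfsys readout p: /pluwat
= decuta
>>> recast re v: 8274 u_from: kB u_to: MB
= 4137/500
>>> shelfsys readout p: /haslo/bo
= ToolError: not found

Answer: cur=2063-11-30


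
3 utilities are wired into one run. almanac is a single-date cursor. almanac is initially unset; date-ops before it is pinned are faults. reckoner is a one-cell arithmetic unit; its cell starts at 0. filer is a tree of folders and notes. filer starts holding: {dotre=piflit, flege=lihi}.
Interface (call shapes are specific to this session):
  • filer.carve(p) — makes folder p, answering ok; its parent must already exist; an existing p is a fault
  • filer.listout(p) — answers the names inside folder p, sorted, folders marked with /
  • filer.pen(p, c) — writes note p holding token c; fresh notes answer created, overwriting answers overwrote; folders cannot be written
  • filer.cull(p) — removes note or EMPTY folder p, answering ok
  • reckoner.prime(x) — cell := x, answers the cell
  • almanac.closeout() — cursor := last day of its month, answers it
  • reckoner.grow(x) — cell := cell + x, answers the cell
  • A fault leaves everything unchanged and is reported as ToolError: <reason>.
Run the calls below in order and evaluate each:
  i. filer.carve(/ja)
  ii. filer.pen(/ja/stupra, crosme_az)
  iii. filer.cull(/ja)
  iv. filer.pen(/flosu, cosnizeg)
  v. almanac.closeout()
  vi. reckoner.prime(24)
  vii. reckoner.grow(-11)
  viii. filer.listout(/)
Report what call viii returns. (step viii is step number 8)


! carve(p: /ja) == ok
! pen(p: /ja/stupra, c: crosme_az) == created
! cull(p: /ja) == ToolError: not empty
! pen(p: /flosu, c: cosnizeg) == created
! closeout() == ToolError: no date set
! prime(x: 24) == 24
! grow(x: -11) == 13
! listout(p: /) == [dotre, flege, flosu, ja/]

Answer: [dotre, flege, flosu, ja/]


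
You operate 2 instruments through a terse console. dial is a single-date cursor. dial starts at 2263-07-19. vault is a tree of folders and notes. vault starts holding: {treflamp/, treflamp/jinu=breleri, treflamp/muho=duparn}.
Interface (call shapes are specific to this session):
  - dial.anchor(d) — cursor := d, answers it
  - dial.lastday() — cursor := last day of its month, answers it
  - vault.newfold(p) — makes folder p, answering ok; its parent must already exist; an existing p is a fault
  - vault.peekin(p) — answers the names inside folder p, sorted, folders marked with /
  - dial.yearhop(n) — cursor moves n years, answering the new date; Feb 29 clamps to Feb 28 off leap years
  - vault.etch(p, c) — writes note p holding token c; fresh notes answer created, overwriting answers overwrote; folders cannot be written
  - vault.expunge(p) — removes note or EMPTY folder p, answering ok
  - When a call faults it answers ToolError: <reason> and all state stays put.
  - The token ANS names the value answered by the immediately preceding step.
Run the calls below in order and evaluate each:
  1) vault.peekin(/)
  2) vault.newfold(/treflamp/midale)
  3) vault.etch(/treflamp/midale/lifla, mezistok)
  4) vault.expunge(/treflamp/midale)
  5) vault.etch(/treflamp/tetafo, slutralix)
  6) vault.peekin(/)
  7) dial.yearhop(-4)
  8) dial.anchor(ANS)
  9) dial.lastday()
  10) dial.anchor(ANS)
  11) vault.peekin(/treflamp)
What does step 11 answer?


% peekin /
= [treflamp/]
% newfold /treflamp/midale
= ok
% etch /treflamp/midale/lifla mezistok
= created
% expunge /treflamp/midale
= ToolError: not empty
% etch /treflamp/tetafo slutralix
= created
% peekin /
= [treflamp/]
% yearhop -4
= 2259-07-19
% anchor ANS
= 2259-07-19
% lastday
= 2259-07-31
% anchor ANS
= 2259-07-31
% peekin /treflamp
= [jinu, midale/, muho, tetafo]

Answer: [jinu, midale/, muho, tetafo]


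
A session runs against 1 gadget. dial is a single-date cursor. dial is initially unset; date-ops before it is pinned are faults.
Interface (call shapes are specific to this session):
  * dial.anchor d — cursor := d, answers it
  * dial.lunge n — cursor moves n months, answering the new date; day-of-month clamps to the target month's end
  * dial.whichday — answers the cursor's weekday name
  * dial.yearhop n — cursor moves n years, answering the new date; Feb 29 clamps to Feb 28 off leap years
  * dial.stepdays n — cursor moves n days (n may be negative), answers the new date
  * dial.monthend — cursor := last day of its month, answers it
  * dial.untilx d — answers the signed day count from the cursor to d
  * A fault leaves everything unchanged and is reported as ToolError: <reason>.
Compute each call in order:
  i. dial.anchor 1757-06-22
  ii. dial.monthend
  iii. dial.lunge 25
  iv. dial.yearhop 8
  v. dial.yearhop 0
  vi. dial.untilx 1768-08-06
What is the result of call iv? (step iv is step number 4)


Answer: 1767-07-30

Derivation:
>> dial.anchor(d→1757-06-22)
<< 1757-06-22
>> dial.monthend()
<< 1757-06-30
>> dial.lunge(n→25)
<< 1759-07-30
>> dial.yearhop(n→8)
<< 1767-07-30
>> dial.yearhop(n→0)
<< 1767-07-30
>> dial.untilx(d→1768-08-06)
<< 373


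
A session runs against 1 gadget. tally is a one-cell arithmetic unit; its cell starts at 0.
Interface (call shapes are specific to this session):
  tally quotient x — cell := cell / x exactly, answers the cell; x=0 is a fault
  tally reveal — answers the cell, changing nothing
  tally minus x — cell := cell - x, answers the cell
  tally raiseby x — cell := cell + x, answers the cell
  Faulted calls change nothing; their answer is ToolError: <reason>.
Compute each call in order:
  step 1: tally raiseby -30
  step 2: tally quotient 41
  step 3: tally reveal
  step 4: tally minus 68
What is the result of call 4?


Answer: -2818/41

Derivation:
Do: tally raiseby[x='-30']
See: -30
Do: tally quotient[x='41']
See: -30/41
Do: tally reveal[]
See: -30/41
Do: tally minus[x='68']
See: -2818/41


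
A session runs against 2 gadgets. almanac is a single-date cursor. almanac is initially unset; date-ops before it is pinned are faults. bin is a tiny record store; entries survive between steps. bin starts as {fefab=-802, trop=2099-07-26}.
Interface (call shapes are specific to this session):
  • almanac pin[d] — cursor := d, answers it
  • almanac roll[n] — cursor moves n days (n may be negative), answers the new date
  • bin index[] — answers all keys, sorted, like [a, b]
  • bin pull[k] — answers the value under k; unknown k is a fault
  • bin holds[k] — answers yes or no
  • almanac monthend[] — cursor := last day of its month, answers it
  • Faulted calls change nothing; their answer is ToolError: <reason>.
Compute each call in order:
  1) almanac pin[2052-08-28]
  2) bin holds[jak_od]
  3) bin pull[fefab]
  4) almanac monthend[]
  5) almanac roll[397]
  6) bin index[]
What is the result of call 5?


! 1. almanac pin(d=2052-08-28) ~> 2052-08-28
! 2. bin holds(k=jak_od) ~> no
! 3. bin pull(k=fefab) ~> -802
! 4. almanac monthend() ~> 2052-08-31
! 5. almanac roll(n=397) ~> 2053-10-02
! 6. bin index() ~> [fefab, trop]

Answer: 2053-10-02


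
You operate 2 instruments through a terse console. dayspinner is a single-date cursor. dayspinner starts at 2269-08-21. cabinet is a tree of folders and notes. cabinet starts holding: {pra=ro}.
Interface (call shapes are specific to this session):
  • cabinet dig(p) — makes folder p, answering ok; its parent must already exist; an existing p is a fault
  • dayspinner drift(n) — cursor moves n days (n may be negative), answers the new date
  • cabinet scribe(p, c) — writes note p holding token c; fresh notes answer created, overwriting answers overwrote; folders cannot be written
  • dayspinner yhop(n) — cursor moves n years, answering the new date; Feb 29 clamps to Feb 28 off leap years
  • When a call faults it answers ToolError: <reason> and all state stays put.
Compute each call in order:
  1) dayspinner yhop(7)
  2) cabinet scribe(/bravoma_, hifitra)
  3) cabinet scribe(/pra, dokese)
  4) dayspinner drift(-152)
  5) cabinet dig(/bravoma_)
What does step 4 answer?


Answer: 2276-03-22

Derivation:
Do: dayspinner yhop[n→7]
See: 2276-08-21
Do: cabinet scribe[p→/bravoma_; c→hifitra]
See: created
Do: cabinet scribe[p→/pra; c→dokese]
See: overwrote
Do: dayspinner drift[n→-152]
See: 2276-03-22
Do: cabinet dig[p→/bravoma_]
See: ToolError: exists


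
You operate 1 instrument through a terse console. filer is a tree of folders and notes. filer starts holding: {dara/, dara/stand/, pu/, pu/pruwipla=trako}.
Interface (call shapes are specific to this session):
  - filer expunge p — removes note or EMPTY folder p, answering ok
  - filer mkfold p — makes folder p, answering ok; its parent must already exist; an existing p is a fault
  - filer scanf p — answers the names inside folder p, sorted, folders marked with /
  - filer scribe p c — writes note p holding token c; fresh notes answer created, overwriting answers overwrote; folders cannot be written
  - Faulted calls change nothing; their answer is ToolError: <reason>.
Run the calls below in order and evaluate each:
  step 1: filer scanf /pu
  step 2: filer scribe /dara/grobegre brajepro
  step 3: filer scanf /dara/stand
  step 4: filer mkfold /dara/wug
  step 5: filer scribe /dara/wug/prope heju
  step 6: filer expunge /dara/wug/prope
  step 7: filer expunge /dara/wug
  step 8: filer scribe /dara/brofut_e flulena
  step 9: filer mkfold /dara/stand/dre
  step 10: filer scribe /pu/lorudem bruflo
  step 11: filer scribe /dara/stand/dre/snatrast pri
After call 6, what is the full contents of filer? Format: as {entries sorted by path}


Answer: {dara/, dara/grobegre=brajepro, dara/stand/, dara/wug/, pu/, pu/pruwipla=trako}

Derivation:
I call filer scanf using /pu, giving [pruwipla].
Using filer scribe using /dara/grobegre, brajepro, which returns created.
I call filer scanf using /dara/stand, which returns [].
I use filer mkfold using /dara/wug, → ok.
Invoking filer scribe using /dara/wug/prope, heju: created.
I use filer expunge using /dara/wug/prope, — result: ok.
Next I call filer expunge using /dara/wug: ok.
I run filer scribe using /dara/brofut_e, flulena, — result: created.
I use filer mkfold using /dara/stand/dre, and see ok.
Using filer scribe using /pu/lorudem, bruflo, and observe created.
Invoking filer scribe using /dara/stand/dre/snatrast, pri: created.


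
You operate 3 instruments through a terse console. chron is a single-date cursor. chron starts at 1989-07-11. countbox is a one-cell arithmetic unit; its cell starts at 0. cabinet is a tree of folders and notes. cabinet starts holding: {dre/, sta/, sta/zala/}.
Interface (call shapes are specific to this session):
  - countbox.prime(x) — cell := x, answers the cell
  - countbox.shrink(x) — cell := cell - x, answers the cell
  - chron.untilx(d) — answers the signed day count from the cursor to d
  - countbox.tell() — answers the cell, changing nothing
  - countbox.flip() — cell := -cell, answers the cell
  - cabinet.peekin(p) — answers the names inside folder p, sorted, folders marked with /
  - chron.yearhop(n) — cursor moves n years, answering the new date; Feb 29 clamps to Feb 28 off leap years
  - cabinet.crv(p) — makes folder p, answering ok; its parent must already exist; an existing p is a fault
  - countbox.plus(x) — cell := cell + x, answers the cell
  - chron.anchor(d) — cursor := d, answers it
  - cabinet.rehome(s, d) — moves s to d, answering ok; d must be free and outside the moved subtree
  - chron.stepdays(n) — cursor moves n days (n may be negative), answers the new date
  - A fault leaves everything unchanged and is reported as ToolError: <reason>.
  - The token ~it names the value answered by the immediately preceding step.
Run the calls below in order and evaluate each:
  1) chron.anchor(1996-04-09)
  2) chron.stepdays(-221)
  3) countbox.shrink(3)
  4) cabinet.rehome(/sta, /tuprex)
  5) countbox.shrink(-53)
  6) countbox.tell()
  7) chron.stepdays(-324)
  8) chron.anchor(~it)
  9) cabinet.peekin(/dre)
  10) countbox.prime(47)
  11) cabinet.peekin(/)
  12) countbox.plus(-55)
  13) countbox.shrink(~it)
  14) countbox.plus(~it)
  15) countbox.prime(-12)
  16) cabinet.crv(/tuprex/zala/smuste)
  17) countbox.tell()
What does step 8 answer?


Answer: 1994-10-12

Derivation:
-> chron.anchor(d→1996-04-09)
<- 1996-04-09
-> chron.stepdays(n→-221)
<- 1995-09-01
-> countbox.shrink(x→3)
<- -3
-> cabinet.rehome(s→/sta, d→/tuprex)
<- ok
-> countbox.shrink(x→-53)
<- 50
-> countbox.tell()
<- 50
-> chron.stepdays(n→-324)
<- 1994-10-12
-> chron.anchor(d→~it)
<- 1994-10-12
-> cabinet.peekin(p→/dre)
<- []
-> countbox.prime(x→47)
<- 47
-> cabinet.peekin(p→/)
<- [dre/, tuprex/]
-> countbox.plus(x→-55)
<- -8
-> countbox.shrink(x→~it)
<- 0
-> countbox.plus(x→~it)
<- 0
-> countbox.prime(x→-12)
<- -12
-> cabinet.crv(p→/tuprex/zala/smuste)
<- ok
-> countbox.tell()
<- -12


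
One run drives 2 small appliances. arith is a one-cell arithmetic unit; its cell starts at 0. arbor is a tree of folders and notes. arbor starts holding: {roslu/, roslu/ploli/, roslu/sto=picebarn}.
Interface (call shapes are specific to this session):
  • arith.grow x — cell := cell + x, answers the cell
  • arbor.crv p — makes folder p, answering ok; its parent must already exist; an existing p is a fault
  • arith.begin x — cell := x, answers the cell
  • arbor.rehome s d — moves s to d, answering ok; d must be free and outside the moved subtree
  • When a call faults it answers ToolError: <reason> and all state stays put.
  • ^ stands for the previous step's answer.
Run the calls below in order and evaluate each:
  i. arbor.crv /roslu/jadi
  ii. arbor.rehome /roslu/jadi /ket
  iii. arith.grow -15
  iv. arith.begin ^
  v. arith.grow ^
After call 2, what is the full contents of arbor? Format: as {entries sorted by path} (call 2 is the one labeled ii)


Answer: {ket/, roslu/, roslu/ploli/, roslu/sto=picebarn}

Derivation:
==> crv(p=/roslu/jadi)
<== ok
==> rehome(s=/roslu/jadi, d=/ket)
<== ok
==> grow(x=-15)
<== -15
==> begin(x=^)
<== -15
==> grow(x=^)
<== -30


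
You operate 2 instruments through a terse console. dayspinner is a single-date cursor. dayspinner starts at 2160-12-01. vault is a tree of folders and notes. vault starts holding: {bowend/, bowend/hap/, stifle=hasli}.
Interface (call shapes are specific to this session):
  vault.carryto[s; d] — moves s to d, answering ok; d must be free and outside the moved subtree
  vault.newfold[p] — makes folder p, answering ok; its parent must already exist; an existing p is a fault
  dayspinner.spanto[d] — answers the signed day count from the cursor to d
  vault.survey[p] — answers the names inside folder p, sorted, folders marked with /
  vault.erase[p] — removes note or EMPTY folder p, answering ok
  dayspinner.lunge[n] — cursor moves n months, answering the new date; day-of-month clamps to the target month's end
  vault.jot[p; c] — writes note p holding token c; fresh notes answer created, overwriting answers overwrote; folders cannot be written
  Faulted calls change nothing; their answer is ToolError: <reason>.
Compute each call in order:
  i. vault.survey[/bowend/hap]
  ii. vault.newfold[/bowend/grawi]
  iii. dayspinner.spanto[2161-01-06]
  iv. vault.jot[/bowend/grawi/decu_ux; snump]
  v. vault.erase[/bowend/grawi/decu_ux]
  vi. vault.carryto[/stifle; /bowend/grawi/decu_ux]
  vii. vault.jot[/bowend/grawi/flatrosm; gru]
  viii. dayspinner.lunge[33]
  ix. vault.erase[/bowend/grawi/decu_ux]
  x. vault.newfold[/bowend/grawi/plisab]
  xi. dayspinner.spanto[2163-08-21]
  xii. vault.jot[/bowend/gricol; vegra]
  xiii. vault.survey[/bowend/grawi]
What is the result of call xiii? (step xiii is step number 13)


Act: survey[p=/bowend/hap]
Obs: []
Act: newfold[p=/bowend/grawi]
Obs: ok
Act: spanto[d=2161-01-06]
Obs: 36
Act: jot[p=/bowend/grawi/decu_ux; c=snump]
Obs: created
Act: erase[p=/bowend/grawi/decu_ux]
Obs: ok
Act: carryto[s=/stifle; d=/bowend/grawi/decu_ux]
Obs: ok
Act: jot[p=/bowend/grawi/flatrosm; c=gru]
Obs: created
Act: lunge[n=33]
Obs: 2163-09-01
Act: erase[p=/bowend/grawi/decu_ux]
Obs: ok
Act: newfold[p=/bowend/grawi/plisab]
Obs: ok
Act: spanto[d=2163-08-21]
Obs: -11
Act: jot[p=/bowend/gricol; c=vegra]
Obs: created
Act: survey[p=/bowend/grawi]
Obs: [flatrosm, plisab/]

Answer: [flatrosm, plisab/]


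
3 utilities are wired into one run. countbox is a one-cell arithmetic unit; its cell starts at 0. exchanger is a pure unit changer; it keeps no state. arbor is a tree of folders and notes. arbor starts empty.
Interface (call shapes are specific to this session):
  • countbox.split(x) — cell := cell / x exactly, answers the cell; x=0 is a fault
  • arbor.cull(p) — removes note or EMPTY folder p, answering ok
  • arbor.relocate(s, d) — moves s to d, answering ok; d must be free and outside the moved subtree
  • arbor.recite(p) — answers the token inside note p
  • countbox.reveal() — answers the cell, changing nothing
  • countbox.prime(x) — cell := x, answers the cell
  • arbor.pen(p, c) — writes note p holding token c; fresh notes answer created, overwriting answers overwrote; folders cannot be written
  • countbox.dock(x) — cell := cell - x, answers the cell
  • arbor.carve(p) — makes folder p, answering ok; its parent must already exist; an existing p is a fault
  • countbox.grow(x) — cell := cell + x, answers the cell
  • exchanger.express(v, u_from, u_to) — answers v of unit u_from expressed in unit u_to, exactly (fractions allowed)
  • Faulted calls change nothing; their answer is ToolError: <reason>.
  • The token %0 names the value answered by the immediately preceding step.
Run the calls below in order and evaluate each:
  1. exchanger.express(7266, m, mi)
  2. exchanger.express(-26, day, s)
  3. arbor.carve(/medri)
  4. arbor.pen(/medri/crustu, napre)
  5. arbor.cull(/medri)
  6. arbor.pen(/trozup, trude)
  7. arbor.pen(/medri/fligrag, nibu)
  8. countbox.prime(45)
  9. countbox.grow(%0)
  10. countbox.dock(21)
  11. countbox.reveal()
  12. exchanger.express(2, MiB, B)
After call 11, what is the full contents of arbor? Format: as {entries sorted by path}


Answer: {medri/, medri/crustu=napre, medri/fligrag=nibu, trozup=trude}

Derivation:
// express(v: 7266, u_from: m, u_to: mi) == 151375/33528
// express(v: -26, u_from: day, u_to: s) == -2246400
// carve(p: /medri) == ok
// pen(p: /medri/crustu, c: napre) == created
// cull(p: /medri) == ToolError: not empty
// pen(p: /trozup, c: trude) == created
// pen(p: /medri/fligrag, c: nibu) == created
// prime(x: 45) == 45
// grow(x: %0) == 90
// dock(x: 21) == 69
// reveal() == 69
// express(v: 2, u_from: MiB, u_to: B) == 2097152


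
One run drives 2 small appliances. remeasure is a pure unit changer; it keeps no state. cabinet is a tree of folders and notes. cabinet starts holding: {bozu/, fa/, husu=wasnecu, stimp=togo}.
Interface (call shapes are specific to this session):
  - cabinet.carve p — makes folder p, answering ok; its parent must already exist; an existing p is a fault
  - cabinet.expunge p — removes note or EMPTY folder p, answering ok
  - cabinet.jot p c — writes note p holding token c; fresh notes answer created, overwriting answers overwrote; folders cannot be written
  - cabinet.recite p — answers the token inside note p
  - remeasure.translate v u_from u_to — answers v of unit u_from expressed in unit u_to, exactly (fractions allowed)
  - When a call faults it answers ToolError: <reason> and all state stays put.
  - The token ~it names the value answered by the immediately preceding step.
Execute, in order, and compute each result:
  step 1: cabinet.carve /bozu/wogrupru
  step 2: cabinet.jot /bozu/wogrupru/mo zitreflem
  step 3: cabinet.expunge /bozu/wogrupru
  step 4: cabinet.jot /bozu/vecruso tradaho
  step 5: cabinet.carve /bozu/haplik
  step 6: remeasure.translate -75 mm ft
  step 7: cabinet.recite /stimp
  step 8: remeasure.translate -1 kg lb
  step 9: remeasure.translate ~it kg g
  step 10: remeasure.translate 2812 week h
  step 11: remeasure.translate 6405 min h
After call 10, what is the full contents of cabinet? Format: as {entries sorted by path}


Answer: {bozu/, bozu/haplik/, bozu/vecruso=tradaho, bozu/wogrupru/, bozu/wogrupru/mo=zitreflem, fa/, husu=wasnecu, stimp=togo}

Derivation:
;; 1. cabinet.carve(/bozu/wogrupru) : ok
;; 2. cabinet.jot(/bozu/wogrupru/mo, zitreflem) : created
;; 3. cabinet.expunge(/bozu/wogrupru) : ToolError: not empty
;; 4. cabinet.jot(/bozu/vecruso, tradaho) : created
;; 5. cabinet.carve(/bozu/haplik) : ok
;; 6. remeasure.translate(-75, mm, ft) : -125/508
;; 7. cabinet.recite(/stimp) : togo
;; 8. remeasure.translate(-1, kg, lb) : -100000000/45359237
;; 9. remeasure.translate(~it, kg, g) : -100000000000/45359237
;; 10. remeasure.translate(2812, week, h) : 472416
;; 11. remeasure.translate(6405, min, h) : 427/4


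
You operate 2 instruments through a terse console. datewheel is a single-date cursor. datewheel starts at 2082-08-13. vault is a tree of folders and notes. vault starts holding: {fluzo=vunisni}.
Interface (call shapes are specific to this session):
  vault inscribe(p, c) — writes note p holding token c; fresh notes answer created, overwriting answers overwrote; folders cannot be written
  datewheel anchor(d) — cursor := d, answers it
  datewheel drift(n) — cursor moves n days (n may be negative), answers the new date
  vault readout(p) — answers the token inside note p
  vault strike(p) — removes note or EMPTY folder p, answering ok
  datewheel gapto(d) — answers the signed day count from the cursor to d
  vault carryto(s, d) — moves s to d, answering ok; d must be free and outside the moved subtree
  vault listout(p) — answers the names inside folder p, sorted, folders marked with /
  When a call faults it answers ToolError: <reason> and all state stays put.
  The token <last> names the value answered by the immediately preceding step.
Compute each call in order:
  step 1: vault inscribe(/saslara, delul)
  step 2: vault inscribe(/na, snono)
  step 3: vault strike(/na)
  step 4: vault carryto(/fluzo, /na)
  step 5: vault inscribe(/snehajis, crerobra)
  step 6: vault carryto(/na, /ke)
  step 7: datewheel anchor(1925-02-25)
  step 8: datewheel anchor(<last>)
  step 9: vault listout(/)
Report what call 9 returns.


Answer: [ke, saslara, snehajis]

Derivation:
-> vault inscribe(/saslara, delul)
<- created
-> vault inscribe(/na, snono)
<- created
-> vault strike(/na)
<- ok
-> vault carryto(/fluzo, /na)
<- ok
-> vault inscribe(/snehajis, crerobra)
<- created
-> vault carryto(/na, /ke)
<- ok
-> datewheel anchor(1925-02-25)
<- 1925-02-25
-> datewheel anchor(<last>)
<- 1925-02-25
-> vault listout(/)
<- [ke, saslara, snehajis]


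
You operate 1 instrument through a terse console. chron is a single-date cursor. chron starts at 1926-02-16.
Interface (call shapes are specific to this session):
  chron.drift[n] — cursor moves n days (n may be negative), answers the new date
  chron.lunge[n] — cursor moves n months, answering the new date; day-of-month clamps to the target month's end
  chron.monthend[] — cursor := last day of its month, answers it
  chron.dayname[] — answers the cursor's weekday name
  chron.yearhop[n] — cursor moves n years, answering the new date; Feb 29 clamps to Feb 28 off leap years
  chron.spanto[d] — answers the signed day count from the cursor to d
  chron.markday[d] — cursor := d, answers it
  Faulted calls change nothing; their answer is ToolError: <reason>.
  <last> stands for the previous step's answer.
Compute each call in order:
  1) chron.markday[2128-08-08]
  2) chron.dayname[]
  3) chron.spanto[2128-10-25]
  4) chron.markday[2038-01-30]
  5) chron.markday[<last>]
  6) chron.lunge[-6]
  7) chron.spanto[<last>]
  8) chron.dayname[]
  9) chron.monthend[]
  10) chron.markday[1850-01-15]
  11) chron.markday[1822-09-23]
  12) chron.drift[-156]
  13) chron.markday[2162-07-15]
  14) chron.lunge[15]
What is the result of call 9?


Answer: 2037-07-31

Derivation:
·→ chron.markday(2128-08-08)
·← 2128-08-08
·→ chron.dayname()
·← Sunday
·→ chron.spanto(2128-10-25)
·← 78
·→ chron.markday(2038-01-30)
·← 2038-01-30
·→ chron.markday(<last>)
·← 2038-01-30
·→ chron.lunge(-6)
·← 2037-07-30
·→ chron.spanto(<last>)
·← 0
·→ chron.dayname()
·← Thursday
·→ chron.monthend()
·← 2037-07-31
·→ chron.markday(1850-01-15)
·← 1850-01-15
·→ chron.markday(1822-09-23)
·← 1822-09-23
·→ chron.drift(-156)
·← 1822-04-20
·→ chron.markday(2162-07-15)
·← 2162-07-15
·→ chron.lunge(15)
·← 2163-10-15


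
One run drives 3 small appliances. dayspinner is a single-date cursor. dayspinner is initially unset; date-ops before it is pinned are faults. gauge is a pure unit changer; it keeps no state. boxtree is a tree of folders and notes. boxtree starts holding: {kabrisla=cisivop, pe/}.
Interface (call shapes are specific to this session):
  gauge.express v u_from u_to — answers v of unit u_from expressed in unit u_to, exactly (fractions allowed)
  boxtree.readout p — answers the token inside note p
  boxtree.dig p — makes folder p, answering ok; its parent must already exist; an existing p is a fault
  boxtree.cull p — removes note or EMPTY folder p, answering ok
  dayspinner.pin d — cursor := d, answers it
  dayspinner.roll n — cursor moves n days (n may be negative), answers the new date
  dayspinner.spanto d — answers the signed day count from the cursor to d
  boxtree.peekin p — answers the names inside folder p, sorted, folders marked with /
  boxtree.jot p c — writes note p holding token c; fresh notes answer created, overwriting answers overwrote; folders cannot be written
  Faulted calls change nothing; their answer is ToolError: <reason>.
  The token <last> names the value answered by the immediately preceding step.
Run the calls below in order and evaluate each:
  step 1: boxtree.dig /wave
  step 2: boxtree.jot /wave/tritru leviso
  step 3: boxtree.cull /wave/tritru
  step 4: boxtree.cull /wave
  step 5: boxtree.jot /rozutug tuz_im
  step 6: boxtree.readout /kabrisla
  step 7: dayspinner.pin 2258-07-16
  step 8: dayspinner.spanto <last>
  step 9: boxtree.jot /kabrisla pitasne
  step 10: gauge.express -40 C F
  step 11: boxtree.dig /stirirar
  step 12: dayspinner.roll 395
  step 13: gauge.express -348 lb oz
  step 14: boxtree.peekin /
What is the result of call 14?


·→ boxtree.dig(p: /wave)
·← ok
·→ boxtree.jot(p: /wave/tritru, c: leviso)
·← created
·→ boxtree.cull(p: /wave/tritru)
·← ok
·→ boxtree.cull(p: /wave)
·← ok
·→ boxtree.jot(p: /rozutug, c: tuz_im)
·← created
·→ boxtree.readout(p: /kabrisla)
·← cisivop
·→ dayspinner.pin(d: 2258-07-16)
·← 2258-07-16
·→ dayspinner.spanto(d: <last>)
·← 0
·→ boxtree.jot(p: /kabrisla, c: pitasne)
·← overwrote
·→ gauge.express(v: -40, u_from: C, u_to: F)
·← -40
·→ boxtree.dig(p: /stirirar)
·← ok
·→ dayspinner.roll(n: 395)
·← 2259-08-15
·→ gauge.express(v: -348, u_from: lb, u_to: oz)
·← -5568
·→ boxtree.peekin(p: /)
·← [kabrisla, pe/, rozutug, stirirar/]

Answer: [kabrisla, pe/, rozutug, stirirar/]


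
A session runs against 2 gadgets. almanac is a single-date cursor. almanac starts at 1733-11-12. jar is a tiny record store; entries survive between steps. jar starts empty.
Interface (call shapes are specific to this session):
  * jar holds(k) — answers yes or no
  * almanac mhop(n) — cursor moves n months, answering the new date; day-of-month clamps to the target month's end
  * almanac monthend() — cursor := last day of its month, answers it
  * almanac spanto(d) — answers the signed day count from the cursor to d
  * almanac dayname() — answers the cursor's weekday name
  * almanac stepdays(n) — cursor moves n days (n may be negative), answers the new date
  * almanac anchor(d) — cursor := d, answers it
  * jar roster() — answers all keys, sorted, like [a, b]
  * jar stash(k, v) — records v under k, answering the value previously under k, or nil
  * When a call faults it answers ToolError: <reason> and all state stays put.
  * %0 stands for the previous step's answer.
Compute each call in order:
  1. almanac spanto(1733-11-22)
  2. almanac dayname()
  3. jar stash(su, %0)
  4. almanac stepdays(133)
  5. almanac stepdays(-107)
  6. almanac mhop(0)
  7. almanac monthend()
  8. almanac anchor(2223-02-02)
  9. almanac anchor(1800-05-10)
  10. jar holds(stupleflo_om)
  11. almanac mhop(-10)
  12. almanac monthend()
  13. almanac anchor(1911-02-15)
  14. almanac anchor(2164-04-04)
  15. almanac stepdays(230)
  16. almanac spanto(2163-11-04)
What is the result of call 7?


% 1. almanac spanto(d: 1733-11-22) : 10
% 2. almanac dayname() : Thursday
% 3. jar stash(k: su, v: %0) : nil
% 4. almanac stepdays(n: 133) : 1734-03-25
% 5. almanac stepdays(n: -107) : 1733-12-08
% 6. almanac mhop(n: 0) : 1733-12-08
% 7. almanac monthend() : 1733-12-31
% 8. almanac anchor(d: 2223-02-02) : 2223-02-02
% 9. almanac anchor(d: 1800-05-10) : 1800-05-10
% 10. jar holds(k: stupleflo_om) : no
% 11. almanac mhop(n: -10) : 1799-07-10
% 12. almanac monthend() : 1799-07-31
% 13. almanac anchor(d: 1911-02-15) : 1911-02-15
% 14. almanac anchor(d: 2164-04-04) : 2164-04-04
% 15. almanac stepdays(n: 230) : 2164-11-20
% 16. almanac spanto(d: 2163-11-04) : -382

Answer: 1733-12-31


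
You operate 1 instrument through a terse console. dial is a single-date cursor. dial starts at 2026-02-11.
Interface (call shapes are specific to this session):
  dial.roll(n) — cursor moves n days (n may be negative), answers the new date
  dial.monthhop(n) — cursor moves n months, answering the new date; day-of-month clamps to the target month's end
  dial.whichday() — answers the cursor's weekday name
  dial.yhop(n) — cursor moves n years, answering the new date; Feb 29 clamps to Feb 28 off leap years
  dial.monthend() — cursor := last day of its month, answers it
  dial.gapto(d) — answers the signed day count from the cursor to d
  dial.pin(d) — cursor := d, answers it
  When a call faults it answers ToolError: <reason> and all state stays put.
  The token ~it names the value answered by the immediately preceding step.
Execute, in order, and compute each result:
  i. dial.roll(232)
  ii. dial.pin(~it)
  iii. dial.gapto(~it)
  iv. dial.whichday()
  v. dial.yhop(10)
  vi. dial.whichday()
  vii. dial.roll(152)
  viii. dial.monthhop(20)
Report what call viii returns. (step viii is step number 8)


Answer: 2038-11-02

Derivation:
% 1. dial.roll(n=232) -> 2026-10-01
% 2. dial.pin(d=~it) -> 2026-10-01
% 3. dial.gapto(d=~it) -> 0
% 4. dial.whichday() -> Thursday
% 5. dial.yhop(n=10) -> 2036-10-01
% 6. dial.whichday() -> Wednesday
% 7. dial.roll(n=152) -> 2037-03-02
% 8. dial.monthhop(n=20) -> 2038-11-02


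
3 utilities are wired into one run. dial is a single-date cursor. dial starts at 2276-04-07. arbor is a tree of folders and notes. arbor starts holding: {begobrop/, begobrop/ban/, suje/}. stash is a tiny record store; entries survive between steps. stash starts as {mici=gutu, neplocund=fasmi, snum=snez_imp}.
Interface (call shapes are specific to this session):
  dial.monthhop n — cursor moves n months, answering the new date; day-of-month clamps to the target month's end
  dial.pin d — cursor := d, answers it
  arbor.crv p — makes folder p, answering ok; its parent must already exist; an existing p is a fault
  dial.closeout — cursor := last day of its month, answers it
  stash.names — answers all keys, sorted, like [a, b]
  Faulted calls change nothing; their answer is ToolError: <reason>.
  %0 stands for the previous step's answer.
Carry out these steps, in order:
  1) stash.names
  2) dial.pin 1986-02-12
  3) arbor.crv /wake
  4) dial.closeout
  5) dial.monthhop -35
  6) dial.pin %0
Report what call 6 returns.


[in] names
:: [mici, neplocund, snum]
[in] pin d: 1986-02-12
:: 1986-02-12
[in] crv p: /wake
:: ok
[in] closeout
:: 1986-02-28
[in] monthhop n: -35
:: 1983-03-28
[in] pin d: %0
:: 1983-03-28

Answer: 1983-03-28


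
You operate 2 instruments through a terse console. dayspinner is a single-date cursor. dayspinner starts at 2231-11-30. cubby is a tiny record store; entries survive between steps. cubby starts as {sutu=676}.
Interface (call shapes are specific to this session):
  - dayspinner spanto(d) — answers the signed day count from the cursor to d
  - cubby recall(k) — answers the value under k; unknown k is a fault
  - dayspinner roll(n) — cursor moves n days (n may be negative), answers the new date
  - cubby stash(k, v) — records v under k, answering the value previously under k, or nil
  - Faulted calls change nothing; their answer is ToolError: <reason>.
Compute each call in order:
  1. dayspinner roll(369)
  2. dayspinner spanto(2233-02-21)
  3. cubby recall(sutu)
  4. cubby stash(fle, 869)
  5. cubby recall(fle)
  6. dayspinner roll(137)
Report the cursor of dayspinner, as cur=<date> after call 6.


Answer: cur=2233-04-19

Derivation:
;; 1. dayspinner roll(n: 369) => 2232-12-03
;; 2. dayspinner spanto(d: 2233-02-21) => 80
;; 3. cubby recall(k: sutu) => 676
;; 4. cubby stash(k: fle, v: 869) => nil
;; 5. cubby recall(k: fle) => 869
;; 6. dayspinner roll(n: 137) => 2233-04-19


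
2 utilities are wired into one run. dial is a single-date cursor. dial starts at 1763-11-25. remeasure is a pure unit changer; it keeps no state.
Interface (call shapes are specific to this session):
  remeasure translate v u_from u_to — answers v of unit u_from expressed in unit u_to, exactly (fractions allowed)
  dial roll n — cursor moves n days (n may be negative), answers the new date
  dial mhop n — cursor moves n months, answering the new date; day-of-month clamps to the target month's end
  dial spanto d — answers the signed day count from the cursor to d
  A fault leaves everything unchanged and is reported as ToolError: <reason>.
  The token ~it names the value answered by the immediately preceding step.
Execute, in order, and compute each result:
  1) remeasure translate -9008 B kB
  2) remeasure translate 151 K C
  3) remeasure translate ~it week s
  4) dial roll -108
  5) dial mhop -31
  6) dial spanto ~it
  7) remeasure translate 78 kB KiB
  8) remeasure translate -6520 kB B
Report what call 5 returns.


Act: remeasure translate[v: -9008; u_from: B; u_to: kB]
Obs: -1126/125
Act: remeasure translate[v: 151; u_from: K; u_to: C]
Obs: -2443/20
Act: remeasure translate[v: ~it; u_from: week; u_to: s]
Obs: -73876320
Act: dial roll[n: -108]
Obs: 1763-08-09
Act: dial mhop[n: -31]
Obs: 1761-01-09
Act: dial spanto[d: ~it]
Obs: 0
Act: remeasure translate[v: 78; u_from: kB; u_to: KiB]
Obs: 4875/64
Act: remeasure translate[v: -6520; u_from: kB; u_to: B]
Obs: -6520000

Answer: 1761-01-09


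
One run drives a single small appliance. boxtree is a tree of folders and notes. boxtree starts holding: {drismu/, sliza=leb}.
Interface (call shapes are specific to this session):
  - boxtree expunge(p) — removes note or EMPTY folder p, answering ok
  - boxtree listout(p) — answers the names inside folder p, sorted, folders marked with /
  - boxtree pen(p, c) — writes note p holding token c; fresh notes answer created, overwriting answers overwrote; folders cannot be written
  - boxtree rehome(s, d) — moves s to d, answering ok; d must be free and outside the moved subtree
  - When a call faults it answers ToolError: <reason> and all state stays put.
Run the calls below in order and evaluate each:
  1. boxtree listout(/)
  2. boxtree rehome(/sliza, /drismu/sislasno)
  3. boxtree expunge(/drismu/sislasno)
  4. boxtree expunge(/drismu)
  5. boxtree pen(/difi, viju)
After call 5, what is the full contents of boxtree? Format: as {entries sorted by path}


Answer: {difi=viju}

Derivation:
;; boxtree listout(p: /) == [drismu/, sliza]
;; boxtree rehome(s: /sliza, d: /drismu/sislasno) == ok
;; boxtree expunge(p: /drismu/sislasno) == ok
;; boxtree expunge(p: /drismu) == ok
;; boxtree pen(p: /difi, c: viju) == created


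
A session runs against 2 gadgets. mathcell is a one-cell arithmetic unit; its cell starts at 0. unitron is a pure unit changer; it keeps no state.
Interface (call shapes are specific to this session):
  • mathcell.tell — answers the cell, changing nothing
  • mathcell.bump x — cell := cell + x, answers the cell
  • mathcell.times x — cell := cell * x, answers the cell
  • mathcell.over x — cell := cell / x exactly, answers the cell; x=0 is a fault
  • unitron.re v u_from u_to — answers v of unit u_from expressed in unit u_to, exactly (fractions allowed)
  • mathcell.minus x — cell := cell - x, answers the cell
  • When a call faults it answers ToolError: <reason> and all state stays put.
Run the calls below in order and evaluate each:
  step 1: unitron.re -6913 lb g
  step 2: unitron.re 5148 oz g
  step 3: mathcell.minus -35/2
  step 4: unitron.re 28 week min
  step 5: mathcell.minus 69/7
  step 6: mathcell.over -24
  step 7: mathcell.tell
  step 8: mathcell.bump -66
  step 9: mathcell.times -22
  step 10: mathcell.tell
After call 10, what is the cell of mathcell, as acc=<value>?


Answer: acc=245113/168

Derivation:
CALL unitron.re[v→-6913; u_from→lb; u_to→g]
RET  -313568405381/100000
CALL unitron.re[v→5148; u_from→oz; u_to→g]
RET  58377338019/400000
CALL mathcell.minus[x→-35/2]
RET  35/2
CALL unitron.re[v→28; u_from→week; u_to→min]
RET  282240
CALL mathcell.minus[x→69/7]
RET  107/14
CALL mathcell.over[x→-24]
RET  -107/336
CALL mathcell.tell[]
RET  -107/336
CALL mathcell.bump[x→-66]
RET  -22283/336
CALL mathcell.times[x→-22]
RET  245113/168
CALL mathcell.tell[]
RET  245113/168
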